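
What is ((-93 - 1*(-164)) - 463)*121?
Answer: -47432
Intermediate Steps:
((-93 - 1*(-164)) - 463)*121 = ((-93 + 164) - 463)*121 = (71 - 463)*121 = -392*121 = -47432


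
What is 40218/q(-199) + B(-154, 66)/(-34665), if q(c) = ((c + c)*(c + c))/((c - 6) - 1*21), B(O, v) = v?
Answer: -26257494157/457589555 ≈ -57.382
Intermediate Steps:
q(c) = 4*c**2/(-27 + c) (q(c) = ((2*c)*(2*c))/((-6 + c) - 21) = (4*c**2)/(-27 + c) = 4*c**2/(-27 + c))
40218/q(-199) + B(-154, 66)/(-34665) = 40218/((4*(-199)**2/(-27 - 199))) + 66/(-34665) = 40218/((4*39601/(-226))) + 66*(-1/34665) = 40218/((4*39601*(-1/226))) - 22/11555 = 40218/(-79202/113) - 22/11555 = 40218*(-113/79202) - 22/11555 = -2272317/39601 - 22/11555 = -26257494157/457589555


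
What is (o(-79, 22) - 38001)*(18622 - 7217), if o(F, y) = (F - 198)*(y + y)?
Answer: -572405545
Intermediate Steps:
o(F, y) = 2*y*(-198 + F) (o(F, y) = (-198 + F)*(2*y) = 2*y*(-198 + F))
(o(-79, 22) - 38001)*(18622 - 7217) = (2*22*(-198 - 79) - 38001)*(18622 - 7217) = (2*22*(-277) - 38001)*11405 = (-12188 - 38001)*11405 = -50189*11405 = -572405545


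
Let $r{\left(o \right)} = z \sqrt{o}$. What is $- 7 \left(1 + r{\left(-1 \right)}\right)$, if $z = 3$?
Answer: $-7 - 21 i \approx -7.0 - 21.0 i$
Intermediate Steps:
$r{\left(o \right)} = 3 \sqrt{o}$
$- 7 \left(1 + r{\left(-1 \right)}\right) = - 7 \left(1 + 3 \sqrt{-1}\right) = - 7 \left(1 + 3 i\right) = -7 - 21 i$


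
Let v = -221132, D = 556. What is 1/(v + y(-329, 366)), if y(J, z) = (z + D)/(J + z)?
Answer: -37/8180962 ≈ -4.5227e-6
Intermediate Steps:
y(J, z) = (556 + z)/(J + z) (y(J, z) = (z + 556)/(J + z) = (556 + z)/(J + z))
1/(v + y(-329, 366)) = 1/(-221132 + (556 + 366)/(-329 + 366)) = 1/(-221132 + 922/37) = 1/(-8180962/37) = -37/8180962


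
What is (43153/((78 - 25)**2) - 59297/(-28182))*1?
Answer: 197529017/11309034 ≈ 17.466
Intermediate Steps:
(43153/((78 - 25)**2) - 59297/(-28182))*1 = (43153/(53**2) - 59297*(-1/28182))*1 = (43153/2809 + 8471/4026)*1 = (197529017/11309034)*1 = 197529017/11309034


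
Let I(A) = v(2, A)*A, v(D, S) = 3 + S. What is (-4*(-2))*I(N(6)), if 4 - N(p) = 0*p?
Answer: 224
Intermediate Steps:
N(p) = 4 (N(p) = 4 - 0*p = 4 - 1*0 = 4 + 0 = 4)
I(A) = A*(3 + A) (I(A) = (3 + A)*A = A*(3 + A))
(-4*(-2))*I(N(6)) = (-4*(-2))*(4*(3 + 4)) = 8*(4*7) = 8*28 = 224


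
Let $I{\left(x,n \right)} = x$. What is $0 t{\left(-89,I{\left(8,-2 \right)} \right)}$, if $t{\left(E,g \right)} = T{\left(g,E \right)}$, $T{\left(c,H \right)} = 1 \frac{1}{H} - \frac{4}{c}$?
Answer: $0$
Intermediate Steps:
$T{\left(c,H \right)} = \frac{1}{H} - \frac{4}{c}$
$t{\left(E,g \right)} = \frac{1}{E} - \frac{4}{g}$
$0 t{\left(-89,I{\left(8,-2 \right)} \right)} = 0 \left(\frac{1}{-89} - \frac{4}{8}\right) = 0 \left(- \frac{1}{89} - \frac{1}{2}\right) = 0 \left(- \frac{91}{178}\right) = 0$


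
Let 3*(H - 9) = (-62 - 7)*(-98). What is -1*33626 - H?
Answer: -35889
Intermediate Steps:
H = 2263 (H = 9 + ((-62 - 7)*(-98))/3 = 9 + (-69*(-98))/3 = 9 + (⅓)*6762 = 9 + 2254 = 2263)
-1*33626 - H = -1*33626 - 1*2263 = -33626 - 2263 = -35889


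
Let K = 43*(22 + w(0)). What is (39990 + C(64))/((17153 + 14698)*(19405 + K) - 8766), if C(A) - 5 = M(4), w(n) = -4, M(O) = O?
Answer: 13333/214237521 ≈ 6.2235e-5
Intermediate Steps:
C(A) = 9 (C(A) = 5 + 4 = 9)
K = 774 (K = 43*(22 - 4) = 43*18 = 774)
(39990 + C(64))/((17153 + 14698)*(19405 + K) - 8766) = (39990 + 9)/((17153 + 14698)*(19405 + 774) - 8766) = 39999/(31851*20179 - 8766) = 39999/(642721329 - 8766) = 39999/642712563 = 39999*(1/642712563) = 13333/214237521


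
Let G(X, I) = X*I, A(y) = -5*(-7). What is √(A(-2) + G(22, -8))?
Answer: I*√141 ≈ 11.874*I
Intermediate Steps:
A(y) = 35
G(X, I) = I*X
√(A(-2) + G(22, -8)) = √(35 - 8*22) = √(35 - 176) = √(-141) = I*√141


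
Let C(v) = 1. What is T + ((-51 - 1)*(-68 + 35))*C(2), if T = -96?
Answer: 1620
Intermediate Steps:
T + ((-51 - 1)*(-68 + 35))*C(2) = -96 + ((-51 - 1)*(-68 + 35))*1 = -96 - 52*(-33)*1 = -96 + 1716*1 = -96 + 1716 = 1620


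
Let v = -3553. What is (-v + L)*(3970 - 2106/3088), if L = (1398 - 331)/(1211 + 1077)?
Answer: 4529796916867/321152 ≈ 1.4105e+7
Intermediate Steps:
L = 97/208 (L = 1067/2288 = 1067*(1/2288) = 97/208 ≈ 0.46635)
(-v + L)*(3970 - 2106/3088) = (-1*(-3553) + 97/208)*(3970 - 2106/3088) = (3553 + 97/208)*(3970 - 2106*1/3088) = 739121*(3970 - 1053/1544)/208 = (739121/208)*(6128627/1544) = 4529796916867/321152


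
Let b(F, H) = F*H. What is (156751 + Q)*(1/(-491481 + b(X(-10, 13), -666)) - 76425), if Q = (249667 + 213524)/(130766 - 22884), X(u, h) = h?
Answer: -323197042375596573274/26977997799 ≈ -1.1980e+10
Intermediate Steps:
Q = 463191/107882 ≈ 4.2935
(156751 + Q)*(1/(-491481 + b(X(-10, 13), -666)) - 76425) = (156751 + 463191/107882)*(1/(-491481 + 13*(-666)) - 76425) = 16911074573*(1/(-491481 - 8658) - 76425)/107882 = 16911074573*(1/(-500139) - 76425)/107882 = 16911074573*(-1/500139 - 76425)/107882 = (16911074573/107882)*(-38223123076/500139) = -323197042375596573274/26977997799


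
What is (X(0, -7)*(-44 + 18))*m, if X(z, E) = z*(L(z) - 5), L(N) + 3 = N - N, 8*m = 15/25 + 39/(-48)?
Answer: 0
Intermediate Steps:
m = -17/640 (m = (15/25 + 39/(-48))/8 = (15*(1/25) + 39*(-1/48))/8 = (⅗ - 13/16)/8 = (⅛)*(-17/80) = -17/640 ≈ -0.026563)
L(N) = -3 (L(N) = -3 + (N - N) = -3 + 0 = -3)
X(z, E) = -8*z (X(z, E) = z*(-3 - 5) = z*(-8) = -8*z)
(X(0, -7)*(-44 + 18))*m = ((-8*0)*(-44 + 18))*(-17/640) = (0*(-26))*(-17/640) = 0*(-17/640) = 0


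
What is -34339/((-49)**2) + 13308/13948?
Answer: -111751966/8372287 ≈ -13.348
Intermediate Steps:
-34339/((-49)**2) + 13308/13948 = -34339/2401 + 13308*(1/13948) = -34339*1/2401 + 3327/3487 = -34339/2401 + 3327/3487 = -111751966/8372287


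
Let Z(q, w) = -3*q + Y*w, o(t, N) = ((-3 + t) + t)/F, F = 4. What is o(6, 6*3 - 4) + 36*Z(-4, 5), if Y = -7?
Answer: -3303/4 ≈ -825.75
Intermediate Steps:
o(t, N) = -¾ + t/2 (o(t, N) = ((-3 + t) + t)/4 = (-3 + 2*t)*(¼) = -¾ + t/2)
Z(q, w) = -7*w - 3*q (Z(q, w) = -3*q - 7*w = -7*w - 3*q)
o(6, 6*3 - 4) + 36*Z(-4, 5) = (-¾ + (½)*6) + 36*(-7*5 - 3*(-4)) = (-¾ + 3) + 36*(-35 + 12) = 9/4 + 36*(-23) = 9/4 - 828 = -3303/4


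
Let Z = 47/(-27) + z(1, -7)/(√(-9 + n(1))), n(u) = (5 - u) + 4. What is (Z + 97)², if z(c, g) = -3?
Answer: 6608623/729 + 5144*I/9 ≈ 9065.3 + 571.56*I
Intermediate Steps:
n(u) = 9 - u
Z = -47/27 + 3*I (Z = 47/(-27) - 3/√(-9 + (9 - 1*1)) = 47*(-1/27) - 3/√(-9 + (9 - 1)) = -47/27 - 3/√(-9 + 8) = -47/27 - 3*(-I) = -47/27 - (-3)*I = -47/27 + 3*I ≈ -1.7407 + 3.0*I)
(Z + 97)² = ((-47/27 + 3*I) + 97)² = (2572/27 + 3*I)²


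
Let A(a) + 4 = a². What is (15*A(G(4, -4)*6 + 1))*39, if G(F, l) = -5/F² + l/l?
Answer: 833625/64 ≈ 13025.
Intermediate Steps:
G(F, l) = 1 - 5/F² (G(F, l) = -5/F² + 1 = 1 - 5/F²)
A(a) = -4 + a²
(15*A(G(4, -4)*6 + 1))*39 = (15*(-4 + ((1 - 5/4²)*6 + 1)²))*39 = (15*(-4 + ((1 - 5*1/16)*6 + 1)²))*39 = (15*(-4 + ((1 - 5/16)*6 + 1)²))*39 = (15*(-4 + ((11/16)*6 + 1)²))*39 = (15*(-4 + (33/8 + 1)²))*39 = (15*(-4 + (41/8)²))*39 = (15*(-4 + 1681/64))*39 = (15*(1425/64))*39 = (21375/64)*39 = 833625/64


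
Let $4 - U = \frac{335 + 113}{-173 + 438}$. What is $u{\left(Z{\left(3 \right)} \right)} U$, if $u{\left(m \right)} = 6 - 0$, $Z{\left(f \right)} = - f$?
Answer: $\frac{3672}{265} \approx 13.857$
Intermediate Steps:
$u{\left(m \right)} = 6$ ($u{\left(m \right)} = 6 + 0 = 6$)
$U = \frac{612}{265}$ ($U = 4 - \frac{335 + 113}{-173 + 438} = 4 - \frac{448}{265} = \frac{612}{265} \approx 2.3094$)
$u{\left(Z{\left(3 \right)} \right)} U = 6 \cdot \frac{612}{265} = \frac{3672}{265}$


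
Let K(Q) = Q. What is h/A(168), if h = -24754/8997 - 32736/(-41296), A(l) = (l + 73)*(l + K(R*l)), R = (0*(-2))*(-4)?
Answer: -11370553/235045563354 ≈ -4.8376e-5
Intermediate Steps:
R = 0 (R = 0*(-4) = 0)
A(l) = l*(73 + l) (A(l) = (l + 73)*(l + 0*l) = (73 + l)*(l + 0) = (73 + l)*l = l*(73 + l))
h = -45482212/23221257 (h = -24754*1/8997 - 32736*(-1/41296) = -24754/8997 + 2046/2581 = -45482212/23221257 ≈ -1.9586)
h/A(168) = -45482212*1/(168*(73 + 168))/23221257 = -45482212/(23221257*(168*241)) = -45482212/23221257/40488 = -45482212/23221257*1/40488 = -11370553/235045563354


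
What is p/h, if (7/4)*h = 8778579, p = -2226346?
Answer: -7792211/17557158 ≈ -0.44382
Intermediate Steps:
h = 35114316/7 (h = (4/7)*8778579 = 35114316/7 ≈ 5.0163e+6)
p/h = -2226346/35114316/7 = -2226346*7/35114316 = -7792211/17557158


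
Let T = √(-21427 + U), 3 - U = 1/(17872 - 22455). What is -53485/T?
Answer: 53485*I*√449987313353/98186191 ≈ 365.41*I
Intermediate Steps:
U = 13750/4583 (U = 3 - 1/(17872 - 22455) = 3 - 1/(-4583) = 3 - 1*(-1/4583) = 3 + 1/4583 = 13750/4583 ≈ 3.0002)
T = I*√449987313353/4583 (T = √(-21427 + 13750/4583) = √(-98186191/4583) = I*√449987313353/4583 ≈ 146.37*I)
-53485/T = -53485*(-I*√449987313353/98186191) = -(-53485)*I*√449987313353/98186191 = 53485*I*√449987313353/98186191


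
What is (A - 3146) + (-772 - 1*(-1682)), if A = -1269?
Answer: -3505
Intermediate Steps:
(A - 3146) + (-772 - 1*(-1682)) = (-1269 - 3146) + (-772 - 1*(-1682)) = -4415 + (-772 + 1682) = -4415 + 910 = -3505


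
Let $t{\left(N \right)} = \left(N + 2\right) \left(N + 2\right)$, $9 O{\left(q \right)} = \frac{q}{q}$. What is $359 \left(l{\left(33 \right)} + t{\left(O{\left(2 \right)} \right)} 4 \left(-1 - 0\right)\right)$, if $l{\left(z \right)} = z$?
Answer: $\frac{441211}{81} \approx 5447.0$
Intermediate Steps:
$O{\left(q \right)} = \frac{1}{9}$ ($O{\left(q \right)} = \frac{q \frac{1}{q}}{9} = \frac{1}{9} \cdot 1 = \frac{1}{9}$)
$t{\left(N \right)} = \left(2 + N\right)^{2}$ ($t{\left(N \right)} = \left(2 + N\right) \left(2 + N\right) = \left(2 + N\right)^{2}$)
$359 \left(l{\left(33 \right)} + t{\left(O{\left(2 \right)} \right)} 4 \left(-1 - 0\right)\right) = 359 \left(33 + \left(2 + \frac{1}{9}\right)^{2} \cdot 4 \left(-1 - 0\right)\right) = 359 \left(33 + \left(\frac{19}{9}\right)^{2} \cdot 4 \left(-1 + 0\right)\right) = 359 \left(33 + \frac{361}{81} \cdot 4 \left(-1\right)\right) = 359 \left(33 + \frac{1444}{81} \left(-1\right)\right) = 359 \left(33 - \frac{1444}{81}\right) = 359 \cdot \frac{1229}{81} = \frac{441211}{81}$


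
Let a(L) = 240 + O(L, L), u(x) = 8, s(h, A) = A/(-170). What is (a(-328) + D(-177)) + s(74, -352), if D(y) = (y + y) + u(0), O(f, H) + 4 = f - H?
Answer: -9174/85 ≈ -107.93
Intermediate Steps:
s(h, A) = -A/170 (s(h, A) = A*(-1/170) = -A/170)
O(f, H) = -4 + f - H (O(f, H) = -4 + (f - H) = -4 + f - H)
a(L) = 236 (a(L) = 240 + (-4 + L - L) = 240 - 4 = 236)
D(y) = 8 + 2*y (D(y) = (y + y) + 8 = 2*y + 8 = 8 + 2*y)
(a(-328) + D(-177)) + s(74, -352) = (236 + (8 + 2*(-177))) - 1/170*(-352) = (236 + (8 - 354)) + 176/85 = (236 - 346) + 176/85 = -110 + 176/85 = -9174/85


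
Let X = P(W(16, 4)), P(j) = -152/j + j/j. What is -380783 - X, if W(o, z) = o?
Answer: -761549/2 ≈ -3.8077e+5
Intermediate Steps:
P(j) = 1 - 152/j (P(j) = -152/j + 1 = 1 - 152/j)
X = -17/2 (X = (-152 + 16)/16 = (1/16)*(-136) = -17/2 ≈ -8.5000)
-380783 - X = -380783 - 1*(-17/2) = -380783 + 17/2 = -761549/2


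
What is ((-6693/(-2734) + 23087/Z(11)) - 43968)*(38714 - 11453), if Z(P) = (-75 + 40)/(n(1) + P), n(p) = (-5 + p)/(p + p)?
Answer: -130175156612007/95690 ≈ -1.3604e+9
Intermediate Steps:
n(p) = (-5 + p)/(2*p) (n(p) = (-5 + p)/((2*p)) = (-5 + p)*(1/(2*p)) = (-5 + p)/(2*p))
Z(P) = -35/(-2 + P) (Z(P) = (-75 + 40)/((1/2)*(-5 + 1)/1 + P) = -35/((1/2)*1*(-4) + P) = -35/(-2 + P))
((-6693/(-2734) + 23087/Z(11)) - 43968)*(38714 - 11453) = ((-6693/(-2734) + 23087/((-35/(-2 + 11)))) - 43968)*(38714 - 11453) = ((-6693*(-1/2734) + 23087/((-35/9))) - 43968)*27261 = ((6693/2734 + 23087/((-35*1/9))) - 43968)*27261 = ((6693/2734 + 23087/(-35/9)) - 43968)*27261 = ((6693/2734 + 23087*(-9/35)) - 43968)*27261 = ((6693/2734 - 207783/35) - 43968)*27261 = (-567844467/95690 - 43968)*27261 = -4775142387/95690*27261 = -130175156612007/95690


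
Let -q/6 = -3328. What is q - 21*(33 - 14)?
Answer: 19569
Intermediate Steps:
q = 19968 (q = -6*(-3328) = 19968)
q - 21*(33 - 14) = 19968 - 21*(33 - 14) = 19968 - 21*19 = 19968 - 399 = 19569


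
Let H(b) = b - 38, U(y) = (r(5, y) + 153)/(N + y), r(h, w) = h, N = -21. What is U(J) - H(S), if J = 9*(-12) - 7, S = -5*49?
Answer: 19165/68 ≈ 281.84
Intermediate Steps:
S = -245
J = -115 (J = -108 - 7 = -115)
U(y) = 158/(-21 + y) (U(y) = (5 + 153)/(-21 + y) = 158/(-21 + y))
H(b) = -38 + b
U(J) - H(S) = 158/(-21 - 115) - (-38 - 245) = 158/(-136) - 1*(-283) = 158*(-1/136) + 283 = -79/68 + 283 = 19165/68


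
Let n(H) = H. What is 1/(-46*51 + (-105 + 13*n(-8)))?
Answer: -1/2555 ≈ -0.00039139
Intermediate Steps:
1/(-46*51 + (-105 + 13*n(-8))) = 1/(-46*51 + (-105 + 13*(-8))) = 1/(-2346 + (-105 - 104)) = 1/(-2346 - 209) = 1/(-2555) = -1/2555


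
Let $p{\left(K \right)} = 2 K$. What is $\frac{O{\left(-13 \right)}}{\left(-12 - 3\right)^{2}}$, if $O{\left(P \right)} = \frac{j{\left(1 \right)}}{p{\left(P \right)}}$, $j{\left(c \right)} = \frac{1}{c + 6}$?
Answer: $- \frac{1}{40950} \approx -2.442 \cdot 10^{-5}$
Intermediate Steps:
$j{\left(c \right)} = \frac{1}{6 + c}$
$O{\left(P \right)} = \frac{1}{14 P}$ ($O{\left(P \right)} = \frac{1}{\left(6 + 1\right) 2 P} = \frac{\frac{1}{2} \frac{1}{P}}{7} = \frac{1}{14 P}$)
$\frac{O{\left(-13 \right)}}{\left(-12 - 3\right)^{2}} = \frac{\frac{1}{14} \frac{1}{-13}}{\left(-12 - 3\right)^{2}} = \frac{\frac{1}{14} \left(- \frac{1}{13}\right)}{\left(-15\right)^{2}} = - \frac{1}{182 \cdot 225} = \left(- \frac{1}{182}\right) \frac{1}{225} = - \frac{1}{40950}$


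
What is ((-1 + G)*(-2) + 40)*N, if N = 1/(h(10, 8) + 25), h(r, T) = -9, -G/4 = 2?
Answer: 29/8 ≈ 3.6250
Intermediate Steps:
G = -8 (G = -4*2 = -8)
N = 1/16 (N = 1/(-9 + 25) = 1/16 ≈ 0.062500)
((-1 + G)*(-2) + 40)*N = ((-1 - 8)*(-2) + 40)*(1/16) = (-9*(-2) + 40)*(1/16) = (18 + 40)*(1/16) = 58*(1/16) = 29/8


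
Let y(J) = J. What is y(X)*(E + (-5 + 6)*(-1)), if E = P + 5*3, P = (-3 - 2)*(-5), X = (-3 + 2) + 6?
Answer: 195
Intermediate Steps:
X = 5 (X = -1 + 6 = 5)
P = 25 (P = -5*(-5) = 25)
E = 40 (E = 25 + 5*3 = 25 + 15 = 40)
y(X)*(E + (-5 + 6)*(-1)) = 5*(40 + (-5 + 6)*(-1)) = 5*(40 + 1*(-1)) = 5*(40 - 1) = 5*39 = 195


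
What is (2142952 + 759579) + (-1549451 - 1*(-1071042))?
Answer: 2424122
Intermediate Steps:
(2142952 + 759579) + (-1549451 - 1*(-1071042)) = 2902531 + (-1549451 + 1071042) = 2902531 - 478409 = 2424122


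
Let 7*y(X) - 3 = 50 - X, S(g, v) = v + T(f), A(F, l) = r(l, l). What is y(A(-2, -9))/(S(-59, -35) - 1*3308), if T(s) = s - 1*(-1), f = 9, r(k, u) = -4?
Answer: -19/7777 ≈ -0.0024431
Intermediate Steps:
A(F, l) = -4
T(s) = 1 + s (T(s) = s + 1 = 1 + s)
S(g, v) = 10 + v (S(g, v) = v + (1 + 9) = v + 10 = 10 + v)
y(X) = 53/7 - X/7 (y(X) = 3/7 + (50 - X)/7 = 3/7 + (50/7 - X/7) = 53/7 - X/7)
y(A(-2, -9))/(S(-59, -35) - 1*3308) = (53/7 - ⅐*(-4))/((10 - 35) - 1*3308) = (53/7 + 4/7)/(-25 - 3308) = (57/7)/(-3333) = (57/7)*(-1/3333) = -19/7777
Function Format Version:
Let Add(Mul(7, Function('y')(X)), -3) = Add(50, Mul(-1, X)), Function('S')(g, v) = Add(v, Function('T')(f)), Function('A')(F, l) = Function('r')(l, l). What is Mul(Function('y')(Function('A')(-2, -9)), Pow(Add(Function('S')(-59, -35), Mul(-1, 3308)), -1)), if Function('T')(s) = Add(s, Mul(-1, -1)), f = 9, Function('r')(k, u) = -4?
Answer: Rational(-19, 7777) ≈ -0.0024431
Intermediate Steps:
Function('A')(F, l) = -4
Function('T')(s) = Add(1, s) (Function('T')(s) = Add(s, 1) = Add(1, s))
Function('S')(g, v) = Add(10, v) (Function('S')(g, v) = Add(v, Add(1, 9)) = Add(v, 10) = Add(10, v))
Function('y')(X) = Add(Rational(53, 7), Mul(Rational(-1, 7), X)) (Function('y')(X) = Add(Rational(3, 7), Mul(Rational(1, 7), Add(50, Mul(-1, X)))) = Add(Rational(3, 7), Add(Rational(50, 7), Mul(Rational(-1, 7), X))) = Add(Rational(53, 7), Mul(Rational(-1, 7), X)))
Mul(Function('y')(Function('A')(-2, -9)), Pow(Add(Function('S')(-59, -35), Mul(-1, 3308)), -1)) = Mul(Add(Rational(53, 7), Mul(Rational(-1, 7), -4)), Pow(Add(Add(10, -35), Mul(-1, 3308)), -1)) = Mul(Add(Rational(53, 7), Rational(4, 7)), Pow(Add(-25, -3308), -1)) = Mul(Rational(57, 7), Pow(-3333, -1)) = Mul(Rational(57, 7), Rational(-1, 3333)) = Rational(-19, 7777)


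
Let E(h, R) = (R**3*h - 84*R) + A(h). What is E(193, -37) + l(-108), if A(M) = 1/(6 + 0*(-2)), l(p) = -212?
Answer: -58638797/6 ≈ -9.7731e+6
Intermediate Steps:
A(M) = 1/6 (A(M) = 1/(6 + 0) = 1/6)
E(h, R) = 1/6 - 84*R + h*R**3 (E(h, R) = (R**3*h - 84*R) + 1/6 = (h*R**3 - 84*R) + 1/6 = (-84*R + h*R**3) + 1/6 = 1/6 - 84*R + h*R**3)
E(193, -37) + l(-108) = (1/6 - 84*(-37) + 193*(-37)**3) - 212 = (1/6 + 3108 + 193*(-50653)) - 212 = (1/6 + 3108 - 9776029) - 212 = -58637525/6 - 212 = -58638797/6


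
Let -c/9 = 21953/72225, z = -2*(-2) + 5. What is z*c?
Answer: -65859/2675 ≈ -24.620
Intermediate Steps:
z = 9 (z = 4 + 5 = 9)
c = -21953/8025 (c = -197577/72225 = -9*21953/72225 = -21953/8025 ≈ -2.7356)
z*c = 9*(-21953/8025) = -65859/2675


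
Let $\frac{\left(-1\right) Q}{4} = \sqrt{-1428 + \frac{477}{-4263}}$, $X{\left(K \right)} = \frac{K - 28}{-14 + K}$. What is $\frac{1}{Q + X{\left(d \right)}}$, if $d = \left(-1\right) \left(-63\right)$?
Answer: $\frac{145}{4638611} + \frac{12 i \sqrt{6539007}}{4638611} \approx 3.1259 \cdot 10^{-5} + 0.0066153 i$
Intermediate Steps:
$d = 63$
$X{\left(K \right)} = \frac{-28 + K}{-14 + K}$
$Q = - \frac{12 i \sqrt{6539007}}{203}$ ($Q = - 4 \sqrt{-1428 + \frac{477}{-4263}} = - 4 \sqrt{-1428 + 477 \left(- \frac{1}{4263}\right)} = - 4 \sqrt{-1428 - \frac{159}{1421}} = - 4 \sqrt{- \frac{2029347}{1421}} = - 4 \frac{3 i \sqrt{6539007}}{203} = - \frac{12 i \sqrt{6539007}}{203} \approx - 151.16 i$)
$\frac{1}{Q + X{\left(d \right)}} = \frac{1}{- \frac{12 i \sqrt{6539007}}{203} + \frac{-28 + 63}{-14 + 63}} = \frac{1}{- \frac{12 i \sqrt{6539007}}{203} + \frac{1}{49} \cdot 35} = \frac{1}{- \frac{12 i \sqrt{6539007}}{203} + \frac{5}{7}} = \frac{1}{\frac{5}{7} - \frac{12 i \sqrt{6539007}}{203}}$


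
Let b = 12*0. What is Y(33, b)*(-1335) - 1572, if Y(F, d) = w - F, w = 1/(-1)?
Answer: 43818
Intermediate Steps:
w = -1 (w = 1*(-1) = -1)
b = 0
Y(F, d) = -1 - F
Y(33, b)*(-1335) - 1572 = (-1 - 1*33)*(-1335) - 1572 = (-1 - 33)*(-1335) - 1572 = -34*(-1335) - 1572 = 45390 - 1572 = 43818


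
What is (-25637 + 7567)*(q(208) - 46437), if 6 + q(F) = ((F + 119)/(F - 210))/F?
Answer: 13427827425/16 ≈ 8.3924e+8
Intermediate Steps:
q(F) = -6 + (119 + F)/(F*(-210 + F)) (q(F) = -6 + ((F + 119)/(F - 210))/F = -6 + ((119 + F)/(-210 + F))/F = -6 + (119 + F)/(F*(-210 + F)))
(-25637 + 7567)*(q(208) - 46437) = (-25637 + 7567)*((119 - 6*208**2 + 1261*208)/(208*(-210 + 208)) - 46437) = -18070*((1/208)*(119 - 6*43264 + 262288)/(-2) - 46437) = -18070*((1/208)*(-1/2)*(119 - 259584 + 262288) - 46437) = -18070*((1/208)*(-1/2)*2823 - 46437) = -18070*(-2823/416 - 46437) = -18070*(-19320615/416) = 13427827425/16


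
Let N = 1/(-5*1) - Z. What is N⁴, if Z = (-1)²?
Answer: 1296/625 ≈ 2.0736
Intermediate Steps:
Z = 1
N = -6/5 (N = 1/(-5*1) - 1*1 = -⅕*1 - 1 = -⅕ - 1 = -6/5 ≈ -1.2000)
N⁴ = (-6/5)⁴ = 1296/625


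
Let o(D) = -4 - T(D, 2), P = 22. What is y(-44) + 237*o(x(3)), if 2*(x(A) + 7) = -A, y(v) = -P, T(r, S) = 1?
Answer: -1207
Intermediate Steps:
y(v) = -22 (y(v) = -1*22 = -22)
x(A) = -7 - A/2 (x(A) = -7 + (-A)/2 = -7 - A/2)
o(D) = -5 (o(D) = -4 - 1*1 = -4 - 1 = -5)
y(-44) + 237*o(x(3)) = -22 + 237*(-5) = -22 - 1185 = -1207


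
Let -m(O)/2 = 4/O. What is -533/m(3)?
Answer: 1599/8 ≈ 199.88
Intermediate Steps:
m(O) = -8/O
-533/m(3) = -533/((-8/3)) = -533/((-8*⅓)) = -533/(-8/3) = -533*(-3/8) = 1599/8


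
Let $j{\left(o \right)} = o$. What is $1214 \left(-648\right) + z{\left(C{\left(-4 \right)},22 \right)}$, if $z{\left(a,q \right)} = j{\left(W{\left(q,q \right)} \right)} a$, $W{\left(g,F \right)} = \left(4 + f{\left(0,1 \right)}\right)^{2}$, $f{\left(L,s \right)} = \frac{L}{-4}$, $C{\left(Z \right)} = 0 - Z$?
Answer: $-786608$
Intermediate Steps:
$C{\left(Z \right)} = - Z$
$f{\left(L,s \right)} = - \frac{L}{4}$ ($f{\left(L,s \right)} = L \left(- \frac{1}{4}\right) = - \frac{L}{4}$)
$W{\left(g,F \right)} = 16$ ($W{\left(g,F \right)} = \left(4 - 0\right)^{2} = \left(4 + 0\right)^{2} = 4^{2} = 16$)
$z{\left(a,q \right)} = 16 a$
$1214 \left(-648\right) + z{\left(C{\left(-4 \right)},22 \right)} = 1214 \left(-648\right) + 16 \left(\left(-1\right) \left(-4\right)\right) = -786672 + 16 \cdot 4 = -786672 + 64 = -786608$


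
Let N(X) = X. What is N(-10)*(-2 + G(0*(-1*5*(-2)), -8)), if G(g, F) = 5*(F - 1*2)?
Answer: 520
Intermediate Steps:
G(g, F) = -10 + 5*F (G(g, F) = 5*(F - 2) = 5*(-2 + F) = -10 + 5*F)
N(-10)*(-2 + G(0*(-1*5*(-2)), -8)) = -10*(-2 + (-10 + 5*(-8))) = -10*(-2 + (-10 - 40)) = -10*(-2 - 50) = -10*(-52) = 520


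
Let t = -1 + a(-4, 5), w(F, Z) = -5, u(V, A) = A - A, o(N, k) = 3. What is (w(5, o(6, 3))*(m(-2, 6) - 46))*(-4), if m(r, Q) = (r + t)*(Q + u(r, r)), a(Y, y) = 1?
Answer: -1160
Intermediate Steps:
u(V, A) = 0
t = 0 (t = -1 + 1 = 0)
m(r, Q) = Q*r (m(r, Q) = (r + 0)*(Q + 0) = r*Q = Q*r)
(w(5, o(6, 3))*(m(-2, 6) - 46))*(-4) = -5*(6*(-2) - 46)*(-4) = -5*(-12 - 46)*(-4) = -5*(-58)*(-4) = 290*(-4) = -1160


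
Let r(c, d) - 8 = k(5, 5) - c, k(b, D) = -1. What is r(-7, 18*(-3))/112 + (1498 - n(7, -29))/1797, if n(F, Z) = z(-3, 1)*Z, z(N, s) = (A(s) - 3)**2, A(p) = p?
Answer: 4903/4792 ≈ 1.0232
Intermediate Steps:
r(c, d) = 7 - c (r(c, d) = 8 + (-1 - c) = 7 - c)
z(N, s) = (-3 + s)**2 (z(N, s) = (s - 3)**2 = (-3 + s)**2)
n(F, Z) = 4*Z (n(F, Z) = (-3 + 1)**2*Z = (-2)**2*Z = 4*Z)
r(-7, 18*(-3))/112 + (1498 - n(7, -29))/1797 = (7 - 1*(-7))/112 + (1498 - 4*(-29))/1797 = (7 + 7)*(1/112) + (1498 - 1*(-116))*(1/1797) = 14*(1/112) + (1498 + 116)*(1/1797) = 1/8 + 1614*(1/1797) = 1/8 + 538/599 = 4903/4792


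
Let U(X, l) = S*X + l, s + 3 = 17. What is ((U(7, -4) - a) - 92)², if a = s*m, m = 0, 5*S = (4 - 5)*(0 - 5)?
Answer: 7921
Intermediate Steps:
s = 14 (s = -3 + 17 = 14)
S = 1 (S = ((4 - 5)*(0 - 5))/5 = (-1*(-5))/5 = (⅕)*5 = 1)
a = 0 (a = 14*0 = 0)
U(X, l) = X + l (U(X, l) = 1*X + l = X + l)
((U(7, -4) - a) - 92)² = (((7 - 4) - 1*0) - 92)² = ((3 + 0) - 92)² = (3 - 92)² = (-89)² = 7921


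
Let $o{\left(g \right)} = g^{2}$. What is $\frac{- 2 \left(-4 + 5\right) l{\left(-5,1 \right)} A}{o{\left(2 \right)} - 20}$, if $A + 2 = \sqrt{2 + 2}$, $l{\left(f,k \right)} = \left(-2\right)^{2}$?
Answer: $0$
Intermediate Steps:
$l{\left(f,k \right)} = 4$
$A = 0$ ($A = -2 + \sqrt{2 + 2} = -2 + \sqrt{4} = -2 + 2 = 0$)
$\frac{- 2 \left(-4 + 5\right) l{\left(-5,1 \right)} A}{o{\left(2 \right)} - 20} = \frac{- 2 \left(-4 + 5\right) 4 \cdot 0}{2^{2} - 20} = \frac{\left(-2\right) 1 \cdot 4 \cdot 0}{4 - 20} = \frac{\left(-2\right) 4 \cdot 0}{-16} = \left(-8\right) 0 \left(- \frac{1}{16}\right) = 0 \left(- \frac{1}{16}\right) = 0$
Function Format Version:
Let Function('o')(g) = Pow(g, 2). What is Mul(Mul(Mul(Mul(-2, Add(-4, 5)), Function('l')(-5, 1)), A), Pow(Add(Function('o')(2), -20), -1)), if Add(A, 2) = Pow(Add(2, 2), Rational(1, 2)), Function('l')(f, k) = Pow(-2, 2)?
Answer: 0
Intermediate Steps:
Function('l')(f, k) = 4
A = 0 (A = Add(-2, Pow(Add(2, 2), Rational(1, 2))) = Add(-2, Pow(4, Rational(1, 2))) = Add(-2, 2) = 0)
Mul(Mul(Mul(Mul(-2, Add(-4, 5)), Function('l')(-5, 1)), A), Pow(Add(Function('o')(2), -20), -1)) = Mul(Mul(Mul(Mul(-2, Add(-4, 5)), 4), 0), Pow(Add(Pow(2, 2), -20), -1)) = Mul(Mul(Mul(Mul(-2, 1), 4), 0), Pow(Add(4, -20), -1)) = Mul(Mul(Mul(-2, 4), 0), Pow(-16, -1)) = Mul(Mul(-8, 0), Rational(-1, 16)) = Mul(0, Rational(-1, 16)) = 0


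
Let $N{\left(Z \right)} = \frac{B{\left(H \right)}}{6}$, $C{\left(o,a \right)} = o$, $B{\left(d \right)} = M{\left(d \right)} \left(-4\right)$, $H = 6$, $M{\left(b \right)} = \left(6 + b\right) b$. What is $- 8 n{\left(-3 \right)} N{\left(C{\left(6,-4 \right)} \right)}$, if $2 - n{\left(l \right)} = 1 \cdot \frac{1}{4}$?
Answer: $672$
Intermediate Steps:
$M{\left(b \right)} = b \left(6 + b\right)$
$B{\left(d \right)} = - 4 d \left(6 + d\right)$ ($B{\left(d \right)} = d \left(6 + d\right) \left(-4\right) = - 4 d \left(6 + d\right)$)
$n{\left(l \right)} = \frac{7}{4}$ ($n{\left(l \right)} = 2 - 1 \cdot \frac{1}{4} = 2 - \frac{1}{4} = \frac{7}{4}$)
$N{\left(Z \right)} = -48$ ($N{\left(Z \right)} = \frac{\left(-4\right) 6 \left(6 + 6\right)}{6} = \left(-4\right) 6 \cdot 12 \cdot \frac{1}{6} = \left(-288\right) \frac{1}{6} = -48$)
$- 8 n{\left(-3 \right)} N{\left(C{\left(6,-4 \right)} \right)} = \left(-8\right) \frac{7}{4} \left(-48\right) = \left(-14\right) \left(-48\right) = 672$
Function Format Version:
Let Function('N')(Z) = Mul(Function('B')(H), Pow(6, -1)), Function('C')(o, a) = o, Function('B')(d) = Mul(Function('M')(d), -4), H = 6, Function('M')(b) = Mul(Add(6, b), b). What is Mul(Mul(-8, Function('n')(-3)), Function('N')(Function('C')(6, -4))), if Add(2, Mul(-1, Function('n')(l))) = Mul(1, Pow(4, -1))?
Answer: 672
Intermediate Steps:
Function('M')(b) = Mul(b, Add(6, b))
Function('B')(d) = Mul(-4, d, Add(6, d)) (Function('B')(d) = Mul(Mul(d, Add(6, d)), -4) = Mul(-4, d, Add(6, d)))
Function('n')(l) = Rational(7, 4) (Function('n')(l) = Add(2, Mul(-1, Mul(1, Pow(4, -1)))) = Add(2, Mul(-1, Mul(1, Rational(1, 4)))) = Add(2, Mul(-1, Rational(1, 4))) = Add(2, Rational(-1, 4)) = Rational(7, 4))
Function('N')(Z) = -48 (Function('N')(Z) = Mul(Mul(-4, 6, Add(6, 6)), Pow(6, -1)) = Mul(Mul(-4, 6, 12), Rational(1, 6)) = Mul(-288, Rational(1, 6)) = -48)
Mul(Mul(-8, Function('n')(-3)), Function('N')(Function('C')(6, -4))) = Mul(Mul(-8, Rational(7, 4)), -48) = Mul(-14, -48) = 672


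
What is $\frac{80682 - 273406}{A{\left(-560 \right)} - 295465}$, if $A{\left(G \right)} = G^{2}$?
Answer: $- \frac{192724}{18135} \approx -10.627$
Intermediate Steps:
$\frac{80682 - 273406}{A{\left(-560 \right)} - 295465} = \frac{80682 - 273406}{\left(-560\right)^{2} - 295465} = - \frac{192724}{313600 - 295465} = - \frac{192724}{18135}$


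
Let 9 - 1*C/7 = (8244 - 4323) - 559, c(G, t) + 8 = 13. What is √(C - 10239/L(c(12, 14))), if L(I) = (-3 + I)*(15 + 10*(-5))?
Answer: I*√114291170/70 ≈ 152.72*I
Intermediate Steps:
c(G, t) = 5 (c(G, t) = -8 + 13 = 5)
L(I) = 105 - 35*I (L(I) = (-3 + I)*(15 - 50) = (-3 + I)*(-35) = 105 - 35*I)
C = -23471 (C = 63 - 7*((8244 - 4323) - 559) = 63 - 7*(3921 - 559) = 63 - 7*3362 = 63 - 23534 = -23471)
√(C - 10239/L(c(12, 14))) = √(-23471 - 10239/(105 - 35*5)) = √(-23471 - 10239/(105 - 175)) = √(-23471 - 10239/(-70)) = √(-23471 - 10239*(-1/70)) = √(-23471 + 10239/70) = √(-1632731/70) = I*√114291170/70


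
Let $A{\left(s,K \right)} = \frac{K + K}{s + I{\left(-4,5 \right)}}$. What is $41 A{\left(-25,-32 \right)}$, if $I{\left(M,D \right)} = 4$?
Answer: $\frac{2624}{21} \approx 124.95$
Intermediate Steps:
$A{\left(s,K \right)} = \frac{2 K}{4 + s}$ ($A{\left(s,K \right)} = \frac{K + K}{s + 4} = \frac{2 K}{4 + s}$)
$41 A{\left(-25,-32 \right)} = 41 \cdot 2 \left(-32\right) \frac{1}{4 - 25} = 41 \cdot 2 \left(-32\right) \frac{1}{-21} = 41 \cdot 2 \left(-32\right) \left(- \frac{1}{21}\right) = 41 \cdot \frac{64}{21} = \frac{2624}{21}$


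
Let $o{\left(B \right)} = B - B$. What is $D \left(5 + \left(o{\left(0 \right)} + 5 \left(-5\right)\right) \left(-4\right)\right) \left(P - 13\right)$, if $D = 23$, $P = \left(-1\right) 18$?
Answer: $-74865$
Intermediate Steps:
$P = -18$
$o{\left(B \right)} = 0$
$D \left(5 + \left(o{\left(0 \right)} + 5 \left(-5\right)\right) \left(-4\right)\right) \left(P - 13\right) = 23 \left(5 + \left(0 + 5 \left(-5\right)\right) \left(-4\right)\right) \left(-18 - 13\right) = 23 \left(5 + \left(0 - 25\right) \left(-4\right)\right) \left(-18 - 13\right) = 23 \left(5 - -100\right) \left(-31\right) = 23 \left(5 + 100\right) \left(-31\right) = 23 \cdot 105 \left(-31\right) = 2415 \left(-31\right) = -74865$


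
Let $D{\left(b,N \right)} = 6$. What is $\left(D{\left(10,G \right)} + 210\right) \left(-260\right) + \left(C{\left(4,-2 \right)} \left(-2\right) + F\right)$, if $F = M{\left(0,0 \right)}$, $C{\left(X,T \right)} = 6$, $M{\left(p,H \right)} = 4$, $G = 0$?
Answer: $-56168$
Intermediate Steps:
$F = 4$
$\left(D{\left(10,G \right)} + 210\right) \left(-260\right) + \left(C{\left(4,-2 \right)} \left(-2\right) + F\right) = \left(6 + 210\right) \left(-260\right) + \left(6 \left(-2\right) + 4\right) = 216 \left(-260\right) + \left(-12 + 4\right) = -56160 - 8 = -56168$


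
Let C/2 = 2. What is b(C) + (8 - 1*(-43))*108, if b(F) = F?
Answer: 5512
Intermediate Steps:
C = 4 (C = 2*2 = 4)
b(C) + (8 - 1*(-43))*108 = 4 + (8 - 1*(-43))*108 = 4 + (8 + 43)*108 = 4 + 51*108 = 4 + 5508 = 5512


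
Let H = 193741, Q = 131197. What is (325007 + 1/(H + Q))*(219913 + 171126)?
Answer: 2173500230713427/17102 ≈ 1.2709e+11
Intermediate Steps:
(325007 + 1/(H + Q))*(219913 + 171126) = (325007 + 1/(193741 + 131197))*(219913 + 171126) = (325007 + 1/324938)*391039 = (105607124567/324938)*391039 = 2173500230713427/17102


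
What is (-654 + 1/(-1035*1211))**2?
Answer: 671930699155591681/1570973958225 ≈ 4.2772e+5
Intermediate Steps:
(-654 + 1/(-1035*1211))**2 = (-654 - 1/1035*1/1211)**2 = (-654 - 1/1253385)**2 = (-819713791/1253385)**2 = 671930699155591681/1570973958225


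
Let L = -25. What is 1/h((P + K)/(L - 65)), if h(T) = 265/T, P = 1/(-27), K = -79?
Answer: 1067/321975 ≈ 0.0033139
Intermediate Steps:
P = -1/27 ≈ -0.037037
1/h((P + K)/(L - 65)) = 1/(265/(((-1/27 - 79)/(-25 - 65)))) = 1/(265/((-2134/27/(-90)))) = 1/(265/((-2134/27*(-1/90)))) = 1/(265/(1067/1215)) = 1/(265*(1215/1067)) = 1/(321975/1067) = 1067/321975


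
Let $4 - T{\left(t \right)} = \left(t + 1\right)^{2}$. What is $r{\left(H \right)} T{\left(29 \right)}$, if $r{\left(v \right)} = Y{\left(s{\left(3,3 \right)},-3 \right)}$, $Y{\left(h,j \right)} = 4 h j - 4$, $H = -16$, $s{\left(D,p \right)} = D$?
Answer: $35840$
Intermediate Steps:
$T{\left(t \right)} = 4 - \left(1 + t\right)^{2}$ ($T{\left(t \right)} = 4 - \left(t + 1\right)^{2} = 4 - \left(1 + t\right)^{2}$)
$Y{\left(h,j \right)} = -4 + 4 h j$ ($Y{\left(h,j \right)} = 4 h j - 4 = -4 + 4 h j$)
$r{\left(v \right)} = -40$ ($r{\left(v \right)} = -4 + 4 \cdot 3 \left(-3\right) = -4 - 36 = -40$)
$r{\left(H \right)} T{\left(29 \right)} = - 40 \left(4 - \left(1 + 29\right)^{2}\right) = - 40 \left(4 - 30^{2}\right) = - 40 \left(4 - 900\right) = \left(-40\right) \left(-896\right) = 35840$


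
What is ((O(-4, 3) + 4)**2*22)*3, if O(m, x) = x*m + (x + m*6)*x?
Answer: 332706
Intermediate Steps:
O(m, x) = m*x + x*(x + 6*m) (O(m, x) = m*x + (x + 6*m)*x = m*x + x*(x + 6*m))
((O(-4, 3) + 4)**2*22)*3 = ((3*(3 + 7*(-4)) + 4)**2*22)*3 = ((3*(3 - 28) + 4)**2*22)*3 = ((3*(-25) + 4)**2*22)*3 = ((-75 + 4)**2*22)*3 = ((-71)**2*22)*3 = (5041*22)*3 = 110902*3 = 332706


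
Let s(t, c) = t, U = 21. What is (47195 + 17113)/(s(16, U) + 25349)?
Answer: 21436/8455 ≈ 2.5353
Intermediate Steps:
(47195 + 17113)/(s(16, U) + 25349) = (47195 + 17113)/(16 + 25349) = 64308/25365 = 64308*(1/25365) = 21436/8455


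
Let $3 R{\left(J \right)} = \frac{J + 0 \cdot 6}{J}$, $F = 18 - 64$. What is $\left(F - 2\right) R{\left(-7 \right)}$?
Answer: $-16$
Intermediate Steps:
$F = -46$ ($F = 18 - 64 = -46$)
$R{\left(J \right)} = \frac{1}{3}$ ($R{\left(J \right)} = \frac{\left(J + 0 \cdot 6\right) \frac{1}{J}}{3} = \frac{\left(J + 0\right) \frac{1}{J}}{3} = \frac{J \frac{1}{J}}{3} = \frac{1}{3} \cdot 1 = \frac{1}{3}$)
$\left(F - 2\right) R{\left(-7 \right)} = \left(-46 - 2\right) \frac{1}{3} = \left(-48\right) \frac{1}{3} = -16$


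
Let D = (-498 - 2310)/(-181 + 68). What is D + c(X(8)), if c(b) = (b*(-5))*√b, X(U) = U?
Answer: 2808/113 - 80*√2 ≈ -88.287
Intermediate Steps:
c(b) = -5*b^(3/2) (c(b) = (-5*b)*√b = -5*b^(3/2))
D = 2808/113 (D = -2808/(-113) = -2808*(-1/113) = 2808/113 ≈ 24.850)
D + c(X(8)) = 2808/113 - 80*√2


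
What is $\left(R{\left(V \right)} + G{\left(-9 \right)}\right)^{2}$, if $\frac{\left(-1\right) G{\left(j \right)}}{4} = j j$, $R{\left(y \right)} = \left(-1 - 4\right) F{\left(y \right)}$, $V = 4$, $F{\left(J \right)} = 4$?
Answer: $118336$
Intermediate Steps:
$R{\left(y \right)} = -20$ ($R{\left(y \right)} = \left(-1 - 4\right) 4 = \left(-5\right) 4 = -20$)
$G{\left(j \right)} = - 4 j^{2}$ ($G{\left(j \right)} = - 4 j j = - 4 j^{2}$)
$\left(R{\left(V \right)} + G{\left(-9 \right)}\right)^{2} = \left(-20 - 4 \left(-9\right)^{2}\right)^{2} = \left(-20 - 324\right)^{2} = \left(-344\right)^{2} = 118336$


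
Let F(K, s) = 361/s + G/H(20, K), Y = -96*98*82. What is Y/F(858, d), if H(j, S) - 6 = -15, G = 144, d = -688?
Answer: 530761728/11369 ≈ 46685.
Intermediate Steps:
H(j, S) = -9 (H(j, S) = 6 - 15 = -9)
Y = -771456 (Y = -9408*82 = -771456)
F(K, s) = -16 + 361/s (F(K, s) = 361/s + 144/(-9) = 361/s + 144*(-⅑) = 361/s - 16 = -16 + 361/s)
Y/F(858, d) = -771456/(-16 + 361/(-688)) = -771456/(-16 + 361*(-1/688)) = -771456/(-16 - 361/688) = -771456/(-11369/688) = -771456*(-688/11369) = 530761728/11369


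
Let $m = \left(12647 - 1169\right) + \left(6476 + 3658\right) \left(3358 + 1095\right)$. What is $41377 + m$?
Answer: $45179557$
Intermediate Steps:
$m = 45138180$ ($m = 11478 + 10134 \cdot 4453 = 11478 + 45126702 = 45138180$)
$41377 + m = 41377 + 45138180 = 45179557$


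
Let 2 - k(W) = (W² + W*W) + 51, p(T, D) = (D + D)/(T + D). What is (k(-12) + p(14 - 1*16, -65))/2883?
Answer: -7483/64387 ≈ -0.11622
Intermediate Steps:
p(T, D) = 2*D/(D + T) (p(T, D) = (2*D)/(D + T) = 2*D/(D + T))
k(W) = -49 - 2*W² (k(W) = 2 - ((W² + W*W) + 51) = 2 - ((W² + W²) + 51) = 2 - (2*W² + 51) = 2 - (51 + 2*W²) = 2 + (-51 - 2*W²) = -49 - 2*W²)
(k(-12) + p(14 - 1*16, -65))/2883 = ((-49 - 2*(-12)²) + 2*(-65)/(-65 + (14 - 1*16)))/2883 = ((-49 - 2*144) + 2*(-65)/(-65 + (14 - 16)))*(1/2883) = ((-49 - 288) + 2*(-65)/(-65 - 2))*(1/2883) = (-337 + 2*(-65)/(-67))*(1/2883) = (-337 + 2*(-65)*(-1/67))*(1/2883) = (-337 + 130/67)*(1/2883) = -22449/67*1/2883 = -7483/64387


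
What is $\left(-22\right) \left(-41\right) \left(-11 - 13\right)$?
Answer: $-21648$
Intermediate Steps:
$\left(-22\right) \left(-41\right) \left(-11 - 13\right) = 902 \left(-11 - 13\right) = 902 \left(-24\right) = -21648$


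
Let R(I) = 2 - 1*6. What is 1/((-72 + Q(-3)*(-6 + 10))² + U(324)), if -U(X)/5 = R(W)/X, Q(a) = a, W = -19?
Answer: 81/571541 ≈ 0.00014172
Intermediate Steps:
R(I) = -4 (R(I) = 2 - 6 = -4)
U(X) = 20/X (U(X) = -(-20)/X = 20/X)
1/((-72 + Q(-3)*(-6 + 10))² + U(324)) = 1/((-72 - 3*(-6 + 10))² + 20/324) = 1/((-72 - 3*4)² + 20*(1/324)) = 1/((-72 - 12)² + 5/81) = 1/((-84)² + 5/81) = 1/(7056 + 5/81) = 1/(571541/81) = 81/571541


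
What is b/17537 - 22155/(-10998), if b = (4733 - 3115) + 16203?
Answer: 211097/69654 ≈ 3.0307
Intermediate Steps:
b = 17821 (b = 1618 + 16203 = 17821)
b/17537 - 22155/(-10998) = 17821/17537 - 22155/(-10998) = 17821*(1/17537) - 22155*(-1/10998) = 251/247 + 7385/3666 = 211097/69654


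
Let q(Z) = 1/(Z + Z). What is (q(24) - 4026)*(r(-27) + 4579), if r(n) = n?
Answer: -109957543/6 ≈ -1.8326e+7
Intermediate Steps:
q(Z) = 1/(2*Z)
(q(24) - 4026)*(r(-27) + 4579) = ((½)/24 - 4026)*(-27 + 4579) = ((½)*(1/24) - 4026)*4552 = (1/48 - 4026)*4552 = -193247/48*4552 = -109957543/6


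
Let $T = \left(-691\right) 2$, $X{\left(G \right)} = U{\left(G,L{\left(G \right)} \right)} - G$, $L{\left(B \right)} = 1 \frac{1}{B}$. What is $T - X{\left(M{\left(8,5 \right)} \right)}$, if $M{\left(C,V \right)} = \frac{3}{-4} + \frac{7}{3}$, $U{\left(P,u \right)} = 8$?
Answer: $- \frac{16661}{12} \approx -1388.4$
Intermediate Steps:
$L{\left(B \right)} = \frac{1}{B}$
$M{\left(C,V \right)} = \frac{19}{12}$ ($M{\left(C,V \right)} = 3 \left(- \frac{1}{4}\right) + 7 \cdot \frac{1}{3} = - \frac{3}{4} + \frac{7}{3} = \frac{19}{12}$)
$X{\left(G \right)} = 8 - G$
$T = -1382$
$T - X{\left(M{\left(8,5 \right)} \right)} = -1382 - \left(8 - \frac{19}{12}\right) = -1382 - \frac{77}{12} = - \frac{16661}{12}$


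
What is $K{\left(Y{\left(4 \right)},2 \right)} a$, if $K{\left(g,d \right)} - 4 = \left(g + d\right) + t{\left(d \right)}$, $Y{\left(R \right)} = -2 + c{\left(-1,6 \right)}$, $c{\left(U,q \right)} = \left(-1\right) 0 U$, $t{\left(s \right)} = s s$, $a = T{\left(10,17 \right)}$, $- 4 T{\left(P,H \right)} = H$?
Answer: $-34$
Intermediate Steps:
$T{\left(P,H \right)} = - \frac{H}{4}$
$a = - \frac{17}{4}$ ($a = \left(- \frac{1}{4}\right) 17 = - \frac{17}{4} \approx -4.25$)
$t{\left(s \right)} = s^{2}$
$c{\left(U,q \right)} = 0$ ($c{\left(U,q \right)} = 0 U = 0$)
$Y{\left(R \right)} = -2$ ($Y{\left(R \right)} = -2 + 0 = -2$)
$K{\left(g,d \right)} = 4 + d + g + d^{2}$ ($K{\left(g,d \right)} = 4 + \left(\left(g + d\right) + d^{2}\right) = 4 + \left(\left(d + g\right) + d^{2}\right) = 4 + \left(d + g + d^{2}\right) = 4 + d + g + d^{2}$)
$K{\left(Y{\left(4 \right)},2 \right)} a = \left(4 + 2 - 2 + 2^{2}\right) \left(- \frac{17}{4}\right) = \left(4 + 2 - 2 + 4\right) \left(- \frac{17}{4}\right) = 8 \left(- \frac{17}{4}\right) = -34$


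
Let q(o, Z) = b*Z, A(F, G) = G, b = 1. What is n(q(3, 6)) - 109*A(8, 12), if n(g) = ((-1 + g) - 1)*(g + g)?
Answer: -1260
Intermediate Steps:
q(o, Z) = Z (q(o, Z) = 1*Z = Z)
n(g) = 2*g*(-2 + g) (n(g) = (-2 + g)*(2*g) = 2*g*(-2 + g))
n(q(3, 6)) - 109*A(8, 12) = 2*6*(-2 + 6) - 109*12 = 2*6*4 - 1308 = 48 - 1308 = -1260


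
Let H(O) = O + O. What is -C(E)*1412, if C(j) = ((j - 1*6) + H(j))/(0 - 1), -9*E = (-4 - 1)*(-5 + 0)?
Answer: -60716/3 ≈ -20239.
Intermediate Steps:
H(O) = 2*O
E = -25/9 (E = -(-4 - 1)*(-5 + 0)/9 = -(-5)*(-5)/9 = -⅑*25 = -25/9 ≈ -2.7778)
C(j) = 6 - 3*j (C(j) = ((j - 1*6) + 2*j)/(0 - 1) = ((j - 6) + 2*j)/(-1) = ((-6 + j) + 2*j)*(-1) = (-6 + 3*j)*(-1) = 6 - 3*j)
-C(E)*1412 = -(6 - 3*(-25/9))*1412 = -(6 + 25/3)*1412 = -43*1412/3 = -1*60716/3 = -60716/3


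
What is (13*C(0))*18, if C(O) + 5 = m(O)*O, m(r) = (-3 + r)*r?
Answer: -1170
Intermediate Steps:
m(r) = r*(-3 + r)
C(O) = -5 + O²*(-3 + O) (C(O) = -5 + (O*(-3 + O))*O = -5 + O²*(-3 + O))
(13*C(0))*18 = (13*(-5 + 0²*(-3 + 0)))*18 = (13*(-5 + 0*(-3)))*18 = (13*(-5 + 0))*18 = (13*(-5))*18 = -65*18 = -1170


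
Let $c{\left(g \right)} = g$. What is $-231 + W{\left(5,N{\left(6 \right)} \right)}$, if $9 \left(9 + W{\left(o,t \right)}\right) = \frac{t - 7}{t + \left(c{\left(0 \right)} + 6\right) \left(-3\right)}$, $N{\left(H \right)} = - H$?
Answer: $- \frac{51827}{216} \approx -239.94$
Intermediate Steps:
$W{\left(o,t \right)} = -9 + \frac{-7 + t}{9 \left(-18 + t\right)}$ ($W{\left(o,t \right)} = -9 + \frac{\left(t - 7\right) \frac{1}{t + \left(0 + 6\right) \left(-3\right)}}{9} = -9 + \frac{\left(-7 + t\right) \frac{1}{t + 6 \left(-3\right)}}{9} = -9 + \frac{\left(-7 + t\right) \frac{1}{t - 18}}{9} = -9 + \frac{\left(-7 + t\right) \frac{1}{-18 + t}}{9} = -9 + \frac{\frac{1}{-18 + t} \left(-7 + t\right)}{9} = -9 + \frac{-7 + t}{9 \left(-18 + t\right)}$)
$-231 + W{\left(5,N{\left(6 \right)} \right)} = -231 + \frac{1451 - 80 \left(\left(-1\right) 6\right)}{9 \left(-18 - 6\right)} = -231 + \frac{1451 - -480}{9 \left(-18 - 6\right)} = -231 + \frac{1451 + 480}{9 \left(-24\right)} = -231 + \frac{1}{9} \left(- \frac{1}{24}\right) 1931 = -231 - \frac{1931}{216} = - \frac{51827}{216}$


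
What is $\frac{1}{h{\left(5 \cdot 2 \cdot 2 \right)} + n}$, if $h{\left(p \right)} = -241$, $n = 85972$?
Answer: $\frac{1}{85731} \approx 1.1664 \cdot 10^{-5}$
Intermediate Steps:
$\frac{1}{h{\left(5 \cdot 2 \cdot 2 \right)} + n} = \frac{1}{-241 + 85972} = \frac{1}{85731}$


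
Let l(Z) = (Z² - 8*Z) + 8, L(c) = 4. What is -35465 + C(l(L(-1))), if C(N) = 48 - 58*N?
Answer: -34953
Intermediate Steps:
l(Z) = 8 + Z² - 8*Z
-35465 + C(l(L(-1))) = -35465 + (48 - 58*(8 + 4² - 8*4)) = -35465 + (48 - 58*(8 + 16 - 32)) = -35465 + (48 - 58*(-8)) = -35465 + (48 + 464) = -35465 + 512 = -34953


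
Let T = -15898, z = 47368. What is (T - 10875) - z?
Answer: -74141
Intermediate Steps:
(T - 10875) - z = (-15898 - 10875) - 1*47368 = -26773 - 47368 = -74141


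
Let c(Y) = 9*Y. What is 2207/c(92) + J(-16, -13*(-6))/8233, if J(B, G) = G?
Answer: 18234815/6816924 ≈ 2.6749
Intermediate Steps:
2207/c(92) + J(-16, -13*(-6))/8233 = 2207/((9*92)) - 13*(-6)/8233 = 2207/828 + 78*(1/8233) = 2207*(1/828) + 78/8233 = 2207/828 + 78/8233 = 18234815/6816924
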